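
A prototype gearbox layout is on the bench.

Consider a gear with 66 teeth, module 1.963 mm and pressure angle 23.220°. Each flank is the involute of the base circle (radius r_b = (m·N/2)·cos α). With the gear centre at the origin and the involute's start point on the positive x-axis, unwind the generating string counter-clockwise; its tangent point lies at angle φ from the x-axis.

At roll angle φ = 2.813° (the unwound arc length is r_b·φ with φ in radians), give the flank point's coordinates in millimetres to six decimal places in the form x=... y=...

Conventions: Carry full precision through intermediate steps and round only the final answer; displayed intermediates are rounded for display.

x=59.603462 y=0.002348

recognized (one wheel, involute flank): single-mesh tooth geometry, m = 1.963, N = 66
pitch radius r_p = m·N/2 = 1.963·66/2 = 64.779000
base radius r_b = r_p·cos α = 64.779000·cos 23.220° = 59.531757
roll angle φ = 2.813° = 0.04909611 rad
x = r_b·(cos φ + φ·sin φ) = 59.603462
y = r_b·(sin φ − φ·cos φ) = 0.002348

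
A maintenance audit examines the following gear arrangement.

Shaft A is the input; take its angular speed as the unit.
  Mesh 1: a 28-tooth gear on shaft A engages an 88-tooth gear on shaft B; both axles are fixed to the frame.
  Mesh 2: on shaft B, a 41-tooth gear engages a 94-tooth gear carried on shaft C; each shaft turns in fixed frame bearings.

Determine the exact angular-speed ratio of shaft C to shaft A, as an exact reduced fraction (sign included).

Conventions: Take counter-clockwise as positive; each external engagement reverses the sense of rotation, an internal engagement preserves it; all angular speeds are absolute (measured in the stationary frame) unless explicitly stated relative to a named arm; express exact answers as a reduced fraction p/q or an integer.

287/2068

class = fixed-axis compound train [2 meshes; 2 ratios multiply, 2 sense flips]
mesh 1 [28T→88T]: running ratio 7/22, sense −
mesh 2 [41T→94T]: running ratio 287/2068, sense +
ω_out/ω_in = 287/2068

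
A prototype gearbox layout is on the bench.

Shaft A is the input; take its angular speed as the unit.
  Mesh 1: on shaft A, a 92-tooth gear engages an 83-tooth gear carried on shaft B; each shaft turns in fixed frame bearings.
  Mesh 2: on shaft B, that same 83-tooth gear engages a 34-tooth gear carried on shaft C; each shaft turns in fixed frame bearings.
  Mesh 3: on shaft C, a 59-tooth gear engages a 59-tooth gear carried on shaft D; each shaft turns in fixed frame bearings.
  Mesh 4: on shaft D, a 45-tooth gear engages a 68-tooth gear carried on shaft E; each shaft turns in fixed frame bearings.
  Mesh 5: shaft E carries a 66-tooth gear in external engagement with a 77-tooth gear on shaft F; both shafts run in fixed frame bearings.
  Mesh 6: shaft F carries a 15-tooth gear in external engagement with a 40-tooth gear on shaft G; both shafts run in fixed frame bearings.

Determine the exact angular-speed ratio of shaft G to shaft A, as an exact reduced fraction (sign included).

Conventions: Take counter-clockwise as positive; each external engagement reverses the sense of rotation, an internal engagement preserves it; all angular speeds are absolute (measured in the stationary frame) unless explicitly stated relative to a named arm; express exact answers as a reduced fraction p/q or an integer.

class = fixed-axis compound train [6 meshes; 6 ratios multiply, 6 sense flips]
mesh 1 [92T→83T]: running ratio 92/83, sense −
mesh 2 [83T→34T]: running ratio 46/17, sense +
mesh 3 [59T→59T]: running ratio 46/17, sense −
mesh 4 [45T→68T]: running ratio 1035/578, sense +
mesh 5 [66T→77T]: running ratio 3105/2023, sense −
mesh 6 [15T→40T]: running ratio 9315/16184, sense +
ω_out/ω_in = 9315/16184

9315/16184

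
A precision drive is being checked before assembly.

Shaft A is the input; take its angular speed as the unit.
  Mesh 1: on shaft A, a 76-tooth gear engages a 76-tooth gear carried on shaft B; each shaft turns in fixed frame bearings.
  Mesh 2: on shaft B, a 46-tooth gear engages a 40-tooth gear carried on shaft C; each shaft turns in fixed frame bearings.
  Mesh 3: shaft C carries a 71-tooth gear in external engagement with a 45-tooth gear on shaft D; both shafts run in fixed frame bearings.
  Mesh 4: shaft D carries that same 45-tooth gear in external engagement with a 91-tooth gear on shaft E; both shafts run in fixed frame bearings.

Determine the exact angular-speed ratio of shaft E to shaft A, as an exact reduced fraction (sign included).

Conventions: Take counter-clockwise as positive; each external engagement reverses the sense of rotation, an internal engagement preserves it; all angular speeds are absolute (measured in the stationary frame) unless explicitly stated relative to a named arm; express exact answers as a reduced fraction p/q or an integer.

1633/1820

class = fixed-axis compound train [4 meshes; 4 ratios multiply, 4 sense flips]
mesh 1 [76T→76T]: running ratio 1, sense −
mesh 2 [46T→40T]: running ratio 23/20, sense +
mesh 3 [71T→45T]: running ratio 1633/900, sense −
mesh 4 [45T→91T]: running ratio 1633/1820, sense +
ω_out/ω_in = 1633/1820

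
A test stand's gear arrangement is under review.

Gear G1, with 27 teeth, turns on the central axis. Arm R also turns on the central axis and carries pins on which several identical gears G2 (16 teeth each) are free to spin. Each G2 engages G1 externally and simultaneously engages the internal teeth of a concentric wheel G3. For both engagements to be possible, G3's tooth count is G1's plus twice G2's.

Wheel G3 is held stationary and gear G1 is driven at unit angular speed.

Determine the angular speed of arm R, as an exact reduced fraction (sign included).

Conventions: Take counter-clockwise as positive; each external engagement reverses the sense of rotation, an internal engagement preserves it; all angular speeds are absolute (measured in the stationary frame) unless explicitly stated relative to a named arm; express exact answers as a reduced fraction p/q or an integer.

planetary set (27T centre, 16T on arm, 59T internal) — Willis relation
ring teeth: 27 + 2·16 = 59
27(ω_sun−ω_arm) = −59(ω_ring−ω_arm),  ω_ring = 0, ω_sun = 1
27(1−ω_arm) = −59(0−ω_arm)  ⇒  86·ω_arm = 27  ⇒  ω_arm = 27/86
exact speed ratio = 27/86

27/86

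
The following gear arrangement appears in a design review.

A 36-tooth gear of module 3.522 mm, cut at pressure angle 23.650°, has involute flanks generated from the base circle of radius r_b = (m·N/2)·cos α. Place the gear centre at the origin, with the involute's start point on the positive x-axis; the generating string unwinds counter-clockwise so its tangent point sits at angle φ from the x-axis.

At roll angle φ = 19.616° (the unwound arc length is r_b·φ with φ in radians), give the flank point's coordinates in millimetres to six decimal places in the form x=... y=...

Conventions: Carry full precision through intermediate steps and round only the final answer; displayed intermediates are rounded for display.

x=61.375848 y=0.767727

single-mesh involute tooth geometry (36T wheel at module 3.522)
pitch radius r_p = m·N/2 = 3.522·36/2 = 63.396000
base radius r_b = r_p·cos α = 63.396000·cos 23.650° = 58.071561
roll angle φ = 19.616° = 0.34236379 rad
x = r_b·(cos φ + φ·sin φ) = 61.375848
y = r_b·(sin φ − φ·cos φ) = 0.767727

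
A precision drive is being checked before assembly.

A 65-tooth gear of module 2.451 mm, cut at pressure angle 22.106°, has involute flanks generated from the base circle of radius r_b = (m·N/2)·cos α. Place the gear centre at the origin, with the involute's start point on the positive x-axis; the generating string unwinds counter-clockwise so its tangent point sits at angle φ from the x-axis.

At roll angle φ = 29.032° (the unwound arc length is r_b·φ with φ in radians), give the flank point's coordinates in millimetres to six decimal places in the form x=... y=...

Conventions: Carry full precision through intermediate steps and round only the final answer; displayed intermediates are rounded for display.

x=82.676576 y=3.119012

class = single-mesh tooth geometry [base-circle involute, m = 2.451, 65T]
pitch radius r_p = m·N/2 = 2.451·65/2 = 79.657500
base radius r_b = r_p·cos α = 79.657500·cos 22.106° = 73.801816
roll angle φ = 29.032° = 0.50670399 rad
x = r_b·(cos φ + φ·sin φ) = 82.676576
y = r_b·(sin φ − φ·cos φ) = 3.119012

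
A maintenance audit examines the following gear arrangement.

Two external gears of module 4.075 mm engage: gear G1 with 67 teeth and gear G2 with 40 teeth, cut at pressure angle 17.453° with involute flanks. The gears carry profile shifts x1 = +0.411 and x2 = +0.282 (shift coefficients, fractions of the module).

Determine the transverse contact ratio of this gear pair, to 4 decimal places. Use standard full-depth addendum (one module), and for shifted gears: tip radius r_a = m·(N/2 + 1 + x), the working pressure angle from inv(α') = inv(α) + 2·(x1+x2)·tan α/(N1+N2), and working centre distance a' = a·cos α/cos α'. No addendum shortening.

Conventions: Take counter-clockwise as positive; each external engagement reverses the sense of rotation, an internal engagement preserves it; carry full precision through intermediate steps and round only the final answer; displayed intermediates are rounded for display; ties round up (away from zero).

topology: single-mesh involute geometry — m = 4.075, 67T/40T pair
base radii: r_b1 = 130.227915, r_b2 = 77.748009
tip radii: r_a1 = 142.262325, r_a2 = 86.724150
inv(α') = inv(17.453°) + 2·(+0.411+0.282)·tan α/(67+40) = 0.01385733  ⇒  α' = 19.53555°
a' = a·cos α / cos α' = 218.0125·cos 17.453°/cos 19.53555° = 220.679516
action lengths: √(r_a1²−r_b1²) = 57.264817, √(r_a2²−r_b2²) = 38.422979
base pitch p_b = π·m·cos α = 12.212629
CR = (57.264817 + 38.422979 − 220.679516·sin 19.53555°)/12.212629 = 1.792768
contact ratio ≈ 1.7928

1.7928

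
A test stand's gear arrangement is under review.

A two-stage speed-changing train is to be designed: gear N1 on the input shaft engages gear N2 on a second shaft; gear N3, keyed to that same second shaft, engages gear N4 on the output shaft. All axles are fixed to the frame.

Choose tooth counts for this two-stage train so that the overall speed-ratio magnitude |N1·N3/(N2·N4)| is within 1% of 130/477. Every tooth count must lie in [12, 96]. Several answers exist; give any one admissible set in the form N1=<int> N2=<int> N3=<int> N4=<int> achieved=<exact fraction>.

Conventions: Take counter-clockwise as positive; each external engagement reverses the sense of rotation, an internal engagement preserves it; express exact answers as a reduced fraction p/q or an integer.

2-stage fixed-axis compound train for ratio 130/477
target = 130/477 in lowest terms: an exact hit needs N1·N3 = k·130 and N2·N4 = k·477 for one integer k, every count in [12, 96]; additionally prefer no 1:1 stage (N1 ≠ N2, N3 ≠ N4)
k = 1: no 1:1-free in-range split of k·130 and k·477 into factor pairs; take k = 2
k = 2: N1·N3 = 260 = 13·20, N2·N4 = 954 = 18·53
achieved = 13·20/(18·53) = 130/477; |achieved − target| = 0 ≤ 13/4770 ✓

N1=13 N2=18 N3=20 N4=53 achieved=130/477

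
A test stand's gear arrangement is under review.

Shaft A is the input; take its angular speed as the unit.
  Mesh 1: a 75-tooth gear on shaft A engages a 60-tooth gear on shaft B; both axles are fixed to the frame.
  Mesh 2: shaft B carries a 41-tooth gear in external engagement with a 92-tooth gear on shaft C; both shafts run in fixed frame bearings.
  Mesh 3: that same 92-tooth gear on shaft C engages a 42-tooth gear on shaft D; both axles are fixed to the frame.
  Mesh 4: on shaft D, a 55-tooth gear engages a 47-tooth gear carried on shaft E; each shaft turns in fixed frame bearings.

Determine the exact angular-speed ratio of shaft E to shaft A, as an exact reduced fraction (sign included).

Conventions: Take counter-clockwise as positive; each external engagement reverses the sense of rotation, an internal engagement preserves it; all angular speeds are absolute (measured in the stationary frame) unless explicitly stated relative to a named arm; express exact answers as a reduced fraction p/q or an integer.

11275/7896

class = fixed-axis compound train [4 meshes; 4 ratios multiply, 4 sense flips]
mesh 1 [75T→60T]: running ratio 5/4, sense −
mesh 2 [41T→92T]: running ratio 205/368, sense +
mesh 3 [92T→42T]: running ratio 205/168, sense −
mesh 4 [55T→47T]: running ratio 11275/7896, sense +
ω_out/ω_in = 11275/7896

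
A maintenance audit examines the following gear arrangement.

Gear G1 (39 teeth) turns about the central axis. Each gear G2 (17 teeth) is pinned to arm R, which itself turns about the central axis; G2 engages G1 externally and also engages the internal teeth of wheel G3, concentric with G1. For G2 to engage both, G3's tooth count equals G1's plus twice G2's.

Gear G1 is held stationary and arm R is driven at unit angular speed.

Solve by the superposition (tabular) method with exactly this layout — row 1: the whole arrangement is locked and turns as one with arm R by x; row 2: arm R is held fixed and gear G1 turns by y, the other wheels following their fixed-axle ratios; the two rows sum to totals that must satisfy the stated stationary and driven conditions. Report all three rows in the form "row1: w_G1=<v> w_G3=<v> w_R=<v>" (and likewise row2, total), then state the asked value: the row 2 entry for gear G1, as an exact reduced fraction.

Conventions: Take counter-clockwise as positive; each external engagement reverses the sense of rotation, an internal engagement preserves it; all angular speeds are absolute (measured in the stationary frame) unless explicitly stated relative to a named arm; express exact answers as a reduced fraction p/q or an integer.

row1: w_G1=1 w_G3=1 w_R=1
row2: w_G1=-1 w_G3=39/73 w_R=0
total: w_G1=0 w_G3=112/73 w_R=1
asked value: -1

recognized (axles ride arm R): planetary set, 39/17/73 teeth
row 1 (train locked, turned with arm): all members turn x
superposition row 2 [arm held]: sun y, ring −(39/73)·y, arm 0
boundary: total ω_sun = x + y = 0 and total ω_arm = x = 1  ⇒  y = -1, x = 1
row 2 ring = −(39/73)·(-1) = 39/73
totals (row 1 + row 2): sun 1 + (-1) = 0, ring 1 + 39/73 = 112/73, arm 1 + 0 = 1
asked cell (row2, sun) = -1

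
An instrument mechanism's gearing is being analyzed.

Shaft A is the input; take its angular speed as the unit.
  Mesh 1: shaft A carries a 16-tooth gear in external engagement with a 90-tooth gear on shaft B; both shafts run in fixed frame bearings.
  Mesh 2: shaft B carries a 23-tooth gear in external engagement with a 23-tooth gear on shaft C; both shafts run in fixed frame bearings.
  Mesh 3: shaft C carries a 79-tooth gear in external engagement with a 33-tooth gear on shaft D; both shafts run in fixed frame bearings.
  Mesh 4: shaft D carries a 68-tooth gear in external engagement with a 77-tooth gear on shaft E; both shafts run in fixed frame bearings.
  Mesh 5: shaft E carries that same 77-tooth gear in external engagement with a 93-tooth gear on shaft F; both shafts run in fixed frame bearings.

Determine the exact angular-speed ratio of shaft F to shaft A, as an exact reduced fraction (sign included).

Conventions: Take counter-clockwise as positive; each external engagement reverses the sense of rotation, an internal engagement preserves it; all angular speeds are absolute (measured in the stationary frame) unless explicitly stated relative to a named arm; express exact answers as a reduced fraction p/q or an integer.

-42976/138105

class = fixed-axis compound train [5 meshes; 5 ratios multiply, 5 sense flips]
mesh 1 [16T→90T]: running ratio 8/45, sense −
mesh 2 [23T→23T]: running ratio 8/45, sense +
mesh 3 [79T→33T]: running ratio 632/1485, sense −
mesh 4 [68T→77T]: running ratio 42976/114345, sense +
mesh 5 [77T→93T]: running ratio 42976/138105, sense −
ω_out/ω_in = -42976/138105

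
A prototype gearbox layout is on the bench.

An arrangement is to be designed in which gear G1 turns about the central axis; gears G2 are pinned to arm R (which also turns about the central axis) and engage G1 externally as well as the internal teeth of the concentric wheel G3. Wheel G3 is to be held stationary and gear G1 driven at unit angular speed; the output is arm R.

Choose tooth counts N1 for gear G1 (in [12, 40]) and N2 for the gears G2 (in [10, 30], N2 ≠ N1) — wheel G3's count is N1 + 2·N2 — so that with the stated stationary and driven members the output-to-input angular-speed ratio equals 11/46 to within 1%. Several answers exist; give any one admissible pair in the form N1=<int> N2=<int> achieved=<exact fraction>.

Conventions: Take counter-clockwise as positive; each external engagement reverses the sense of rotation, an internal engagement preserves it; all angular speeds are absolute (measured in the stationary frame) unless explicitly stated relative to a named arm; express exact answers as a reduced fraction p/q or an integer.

N1=22 N2=24 achieved=11/46

design class (target 11/46): planetary set
Willis with ω_ring = 0: ω_arm/ω_sun = N1/(N1+N3); set equal to 11/46  ⇒  N3/N1 = 1/(11/46) − 1 = 35/11
N3 = N1 + 2·N2  ⇒  N2/N1 = (N3/N1 − 1)/2 = (35/11 − 1)/2 = 12/11
smallest multiple with N1 ≥ 12 and N2 ≥ 10: k = 2  ⇒  N1 = 2·11 = 22, N2 = 2·12 = 24 (N1 ≤ 40, N2 ≤ 30, N2 ≠ N1 ✓), N3 = 22 + 2·24 = 70
check: N1/(N1+N3) with N1 = 22, N3 = 70 gives 11/46; |achieved − target| = 0 ≤ 11/4600 ✓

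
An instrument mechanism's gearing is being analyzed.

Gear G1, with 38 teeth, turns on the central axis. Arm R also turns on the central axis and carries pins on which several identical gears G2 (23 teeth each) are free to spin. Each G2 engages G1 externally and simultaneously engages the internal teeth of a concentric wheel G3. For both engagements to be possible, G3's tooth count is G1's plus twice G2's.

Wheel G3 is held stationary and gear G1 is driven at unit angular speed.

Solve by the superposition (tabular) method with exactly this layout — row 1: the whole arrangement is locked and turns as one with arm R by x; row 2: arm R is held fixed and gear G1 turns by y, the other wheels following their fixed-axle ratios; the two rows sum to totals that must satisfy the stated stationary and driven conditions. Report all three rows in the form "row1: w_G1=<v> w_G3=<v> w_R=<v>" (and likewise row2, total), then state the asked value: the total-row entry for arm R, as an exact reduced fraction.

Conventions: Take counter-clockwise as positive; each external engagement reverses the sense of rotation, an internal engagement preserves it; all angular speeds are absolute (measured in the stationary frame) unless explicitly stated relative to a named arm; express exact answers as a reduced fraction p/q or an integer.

recognized (axles ride arm R): planetary set, 38/23/84 teeth
superposition row 1 [locked train]: every member turns x
row 2 — arm fixed, fixed-axis ratios: sun y, ring −(38/84)·y, arm 0
boundary: total ω_ring = x − (38/84)·y = 0 and total ω_sun = x + y = 1  ⇒  y = 42/61, x = 19/61
row 2 ring = −(38/84)·42/61 = -19/61
totals (row 1 + row 2): sun 19/61 + 42/61 = 1, ring 19/61 + (-19/61) = 0, arm 19/61 + 0 = 19/61
asked cell (total, arm) = 19/61

row1: w_G1=19/61 w_G3=19/61 w_R=19/61
row2: w_G1=42/61 w_G3=-19/61 w_R=0
total: w_G1=1 w_G3=0 w_R=19/61
asked value: 19/61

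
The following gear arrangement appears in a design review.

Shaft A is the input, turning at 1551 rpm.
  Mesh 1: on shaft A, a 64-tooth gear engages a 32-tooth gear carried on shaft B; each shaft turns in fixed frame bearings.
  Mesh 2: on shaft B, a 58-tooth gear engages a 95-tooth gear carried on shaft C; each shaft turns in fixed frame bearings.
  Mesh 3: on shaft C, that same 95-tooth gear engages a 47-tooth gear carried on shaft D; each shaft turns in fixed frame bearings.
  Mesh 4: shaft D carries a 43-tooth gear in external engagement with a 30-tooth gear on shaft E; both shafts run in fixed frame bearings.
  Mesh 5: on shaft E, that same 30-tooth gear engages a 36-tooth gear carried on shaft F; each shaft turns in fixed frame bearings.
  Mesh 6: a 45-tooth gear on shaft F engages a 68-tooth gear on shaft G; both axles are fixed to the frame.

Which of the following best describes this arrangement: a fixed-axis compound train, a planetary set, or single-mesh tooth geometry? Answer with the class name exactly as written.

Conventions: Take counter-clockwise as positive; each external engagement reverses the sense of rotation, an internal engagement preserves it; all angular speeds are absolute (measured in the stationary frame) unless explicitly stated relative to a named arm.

6-mesh fixed-axis compound train (all bearings frame-fixed)
classification: fixed-axis compound train

fixed-axis compound train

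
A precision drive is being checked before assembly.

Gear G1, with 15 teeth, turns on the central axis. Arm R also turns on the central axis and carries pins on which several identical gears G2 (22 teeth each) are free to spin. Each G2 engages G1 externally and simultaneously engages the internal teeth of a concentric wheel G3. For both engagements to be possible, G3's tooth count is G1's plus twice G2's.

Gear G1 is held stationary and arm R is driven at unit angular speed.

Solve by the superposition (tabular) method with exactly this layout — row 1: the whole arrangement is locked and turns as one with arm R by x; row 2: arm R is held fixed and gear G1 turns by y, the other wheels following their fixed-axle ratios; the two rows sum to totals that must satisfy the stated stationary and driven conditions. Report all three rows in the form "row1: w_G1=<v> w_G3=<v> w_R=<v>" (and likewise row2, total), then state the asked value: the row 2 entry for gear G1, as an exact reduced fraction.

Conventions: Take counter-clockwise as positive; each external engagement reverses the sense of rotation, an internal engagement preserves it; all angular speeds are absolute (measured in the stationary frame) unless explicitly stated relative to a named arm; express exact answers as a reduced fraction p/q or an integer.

topology: planetary set — G1 15T / G2 22T / G3 59T, arm = carrier (Willis)
row 1 (train locked, turned with arm): all members turn x
row 2: sun turns y, ring = −(15/59)·y, arm 0
boundary: total ω_sun = x + y = 0 and total ω_arm = x = 1  ⇒  y = -1, x = 1
row 2 ring = −(15/59)·(-1) = 15/59
totals (row 1 + row 2): sun 1 + (-1) = 0, ring 1 + 15/59 = 74/59, arm 1 + 0 = 1
asked cell (row2, sun) = -1

row1: w_G1=1 w_G3=1 w_R=1
row2: w_G1=-1 w_G3=15/59 w_R=0
total: w_G1=0 w_G3=74/59 w_R=1
asked value: -1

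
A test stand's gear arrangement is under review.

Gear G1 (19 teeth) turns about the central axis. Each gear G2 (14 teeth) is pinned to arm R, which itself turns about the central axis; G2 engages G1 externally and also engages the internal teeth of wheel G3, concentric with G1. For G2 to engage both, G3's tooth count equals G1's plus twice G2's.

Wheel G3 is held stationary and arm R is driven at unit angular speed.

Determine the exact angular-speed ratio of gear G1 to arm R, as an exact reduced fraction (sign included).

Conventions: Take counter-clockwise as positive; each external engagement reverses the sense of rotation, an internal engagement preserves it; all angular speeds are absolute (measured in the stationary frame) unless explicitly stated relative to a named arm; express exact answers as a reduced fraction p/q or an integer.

66/19

recognized (axles ride arm R): planetary set, 19/14/47 teeth
ring teeth: 19 + 2·14 = 47
19(ω_sun−ω_arm) = −47(ω_ring−ω_arm),  ω_ring = 0, ω_arm = 1
ω_sun = 1 − (47/19)(0−1) = 66/19
ω_out/ω_in = 66/19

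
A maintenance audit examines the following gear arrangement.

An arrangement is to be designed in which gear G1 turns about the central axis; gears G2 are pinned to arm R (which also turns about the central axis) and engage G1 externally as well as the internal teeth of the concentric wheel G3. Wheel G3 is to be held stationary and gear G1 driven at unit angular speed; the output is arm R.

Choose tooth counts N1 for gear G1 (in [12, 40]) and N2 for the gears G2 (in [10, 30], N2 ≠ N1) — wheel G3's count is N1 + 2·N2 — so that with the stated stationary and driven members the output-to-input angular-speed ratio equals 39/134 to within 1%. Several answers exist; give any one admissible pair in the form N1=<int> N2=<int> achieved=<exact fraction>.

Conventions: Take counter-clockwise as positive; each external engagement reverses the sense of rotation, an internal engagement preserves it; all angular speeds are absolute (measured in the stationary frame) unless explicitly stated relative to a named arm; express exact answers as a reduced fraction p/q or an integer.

N1=39 N2=28 achieved=39/134

design class (target 39/134): planetary set
Willis with ω_ring = 0: ω_arm/ω_sun = N1/(N1+N3); set equal to 39/134  ⇒  N3/N1 = 1/(39/134) − 1 = 95/39
N3 = N1 + 2·N2  ⇒  N2/N1 = (N3/N1 − 1)/2 = (95/39 − 1)/2 = 28/39
smallest multiple with N1 ≥ 12 and N2 ≥ 10: k = 1  ⇒  N1 = 1·39 = 39, N2 = 1·28 = 28 (N1 ≤ 40, N2 ≤ 30, N2 ≠ N1 ✓), N3 = 39 + 2·28 = 95
check: N1/(N1+N3) with N1 = 39, N3 = 95 gives 39/134; |achieved − target| = 0 ≤ 39/13400 ✓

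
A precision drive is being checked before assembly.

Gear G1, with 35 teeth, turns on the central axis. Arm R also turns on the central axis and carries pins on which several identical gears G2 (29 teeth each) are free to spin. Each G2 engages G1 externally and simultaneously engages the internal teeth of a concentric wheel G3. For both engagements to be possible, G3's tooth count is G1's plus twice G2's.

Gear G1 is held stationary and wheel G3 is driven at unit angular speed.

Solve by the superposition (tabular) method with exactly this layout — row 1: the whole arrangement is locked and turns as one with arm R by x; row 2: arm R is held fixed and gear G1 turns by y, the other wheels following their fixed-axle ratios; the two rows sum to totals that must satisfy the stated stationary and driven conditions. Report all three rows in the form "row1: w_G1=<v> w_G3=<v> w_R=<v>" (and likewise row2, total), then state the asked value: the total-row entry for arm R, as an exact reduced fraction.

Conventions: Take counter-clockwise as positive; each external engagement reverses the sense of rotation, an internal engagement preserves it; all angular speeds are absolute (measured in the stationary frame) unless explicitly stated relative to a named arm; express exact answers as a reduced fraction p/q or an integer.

class = planetary set [G3 = 35+2·29 = 93; Willis about the carrier]
row 1 (train locked, turned with arm): all members turn x
row 2: sun turns y, ring = −(35/93)·y, arm 0
boundary: total ω_sun = x + y = 0 and total ω_ring = x − (35/93)·y = 1  ⇒  y = -93/128, x = 93/128
row 2 ring = −(35/93)·(-93/128) = 35/128
totals (row 1 + row 2): sun 93/128 + (-93/128) = 0, ring 93/128 + 35/128 = 1, arm 93/128 + 0 = 93/128
asked cell (total, arm) = 93/128

row1: w_G1=93/128 w_G3=93/128 w_R=93/128
row2: w_G1=-93/128 w_G3=35/128 w_R=0
total: w_G1=0 w_G3=1 w_R=93/128
asked value: 93/128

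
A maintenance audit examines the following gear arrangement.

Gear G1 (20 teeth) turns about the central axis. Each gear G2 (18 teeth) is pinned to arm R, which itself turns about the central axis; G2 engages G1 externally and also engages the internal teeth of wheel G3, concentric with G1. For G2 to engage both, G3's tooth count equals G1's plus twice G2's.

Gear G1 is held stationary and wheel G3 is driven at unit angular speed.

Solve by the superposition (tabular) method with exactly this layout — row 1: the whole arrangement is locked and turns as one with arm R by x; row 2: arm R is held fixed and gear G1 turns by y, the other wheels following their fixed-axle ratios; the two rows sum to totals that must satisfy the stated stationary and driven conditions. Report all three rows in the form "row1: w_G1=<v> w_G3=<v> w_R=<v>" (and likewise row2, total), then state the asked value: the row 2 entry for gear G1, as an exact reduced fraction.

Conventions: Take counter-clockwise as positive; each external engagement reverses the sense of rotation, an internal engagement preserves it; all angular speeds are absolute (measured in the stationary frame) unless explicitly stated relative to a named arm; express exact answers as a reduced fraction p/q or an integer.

row1: w_G1=14/19 w_G3=14/19 w_R=14/19
row2: w_G1=-14/19 w_G3=5/19 w_R=0
total: w_G1=0 w_G3=1 w_R=14/19
asked value: -14/19

recognized (axles ride arm R): planetary set, 20/18/56 teeth
superposition row 1 [locked train]: every member turns x
row 2 (arm held, sun turns y): ω_ring = −(20/56)·y, ω_arm = 0
boundary: total ω_sun = x + y = 0 and total ω_ring = x − (20/56)·y = 1  ⇒  y = -14/19, x = 14/19
row 2 ring = −(20/56)·(-14/19) = 5/19
totals (row 1 + row 2): sun 14/19 + (-14/19) = 0, ring 14/19 + 5/19 = 1, arm 14/19 + 0 = 14/19
asked cell (row2, sun) = -14/19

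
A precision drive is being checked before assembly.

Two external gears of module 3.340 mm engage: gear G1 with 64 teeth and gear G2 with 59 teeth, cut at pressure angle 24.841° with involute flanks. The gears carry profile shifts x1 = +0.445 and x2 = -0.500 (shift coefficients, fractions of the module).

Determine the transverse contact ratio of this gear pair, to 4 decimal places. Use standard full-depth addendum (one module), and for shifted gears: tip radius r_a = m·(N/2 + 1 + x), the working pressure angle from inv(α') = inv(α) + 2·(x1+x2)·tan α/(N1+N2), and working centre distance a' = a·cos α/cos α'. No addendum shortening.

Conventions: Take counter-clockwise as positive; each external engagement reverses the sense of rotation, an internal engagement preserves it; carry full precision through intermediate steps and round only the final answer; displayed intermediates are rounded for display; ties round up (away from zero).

1.5529

recognized (one external pair, fixed centres): single-mesh tooth geometry, m = 3.340, N1 = 64, N2 = 59
base radii: r_b1 = 96.991152, r_b2 = 89.413718
tip radii: r_a1 = 111.706300, r_a2 = 100.200000
inv(α') = inv(24.841°) + 2·(+0.445-0.500)·tan α/(64+59) = 0.02896228  ⇒  α' = 24.72975°
a' = a·cos α / cos α' = 205.4100·cos 24.841°/cos 24.72975° = 205.225914
action lengths: √(r_a1²−r_b1²) = 55.416730, √(r_a2²−r_b2²) = 45.224187
base pitch p_b = π·m·cos α = 9.522084
CR = (55.416730 + 45.224187 − 205.225914·sin 24.72975°)/9.522084 = 1.552913
contact ratio ≈ 1.5529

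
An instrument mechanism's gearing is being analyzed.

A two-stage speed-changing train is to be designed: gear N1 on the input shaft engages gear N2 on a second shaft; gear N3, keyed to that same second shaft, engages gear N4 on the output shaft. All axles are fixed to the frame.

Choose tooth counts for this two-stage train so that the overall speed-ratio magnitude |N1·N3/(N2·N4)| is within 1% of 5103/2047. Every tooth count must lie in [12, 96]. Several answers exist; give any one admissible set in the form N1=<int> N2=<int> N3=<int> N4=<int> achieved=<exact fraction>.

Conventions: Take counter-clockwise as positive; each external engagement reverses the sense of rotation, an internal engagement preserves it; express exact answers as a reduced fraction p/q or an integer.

topology: fixed-axis compound train — 2 stages, target 5103/2047
target = 5103/2047 in lowest terms: an exact hit needs N1·N3 = k·5103 and N2·N4 = k·2047 for one integer k, every count in [12, 96]; additionally prefer no 1:1 stage (N1 ≠ N2, N3 ≠ N4)
k = 1: N1·N3 = 5103 = 63·81, N2·N4 = 2047 = 23·89
achieved = 63·81/(23·89) = 5103/2047; |achieved − target| = 0 ≤ 5103/204700 ✓

N1=63 N2=23 N3=81 N4=89 achieved=5103/2047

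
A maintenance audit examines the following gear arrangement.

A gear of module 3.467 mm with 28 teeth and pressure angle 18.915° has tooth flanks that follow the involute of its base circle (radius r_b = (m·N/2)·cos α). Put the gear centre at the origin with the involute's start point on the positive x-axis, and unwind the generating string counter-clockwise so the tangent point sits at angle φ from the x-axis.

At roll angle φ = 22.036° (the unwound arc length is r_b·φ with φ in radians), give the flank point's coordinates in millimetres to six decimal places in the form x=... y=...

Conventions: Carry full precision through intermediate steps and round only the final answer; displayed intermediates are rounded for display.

x=49.188388 y=0.857916

recognized (one wheel, involute flank): single-mesh tooth geometry, m = 3.467, N = 28
pitch radius r_p = m·N/2 = 3.467·28/2 = 48.538000
base radius r_b = r_p·cos α = 48.538000·cos 18.915° = 45.916973
roll angle φ = 22.036° = 0.38460075 rad
x = r_b·(cos φ + φ·sin φ) = 49.188388
y = r_b·(sin φ − φ·cos φ) = 0.857916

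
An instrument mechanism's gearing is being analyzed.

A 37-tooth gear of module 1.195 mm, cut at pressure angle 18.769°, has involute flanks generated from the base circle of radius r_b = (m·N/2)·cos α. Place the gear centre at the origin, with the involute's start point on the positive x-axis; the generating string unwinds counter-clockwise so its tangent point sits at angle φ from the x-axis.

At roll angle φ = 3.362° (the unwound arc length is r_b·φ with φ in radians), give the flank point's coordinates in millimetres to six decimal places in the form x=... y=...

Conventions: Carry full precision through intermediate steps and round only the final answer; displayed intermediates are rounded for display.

class = single-mesh tooth geometry [base-circle involute, m = 1.195, 37T]
pitch radius r_p = m·N/2 = 1.195·37/2 = 22.107500
base radius r_b = r_p·cos α = 22.107500·cos 18.769° = 20.931900
roll angle φ = 3.362° = 0.05867797 rad
x = r_b·(cos φ + φ·sin φ) = 20.967905
y = r_b·(sin φ − φ·cos φ) = 0.001409

x=20.967905 y=0.001409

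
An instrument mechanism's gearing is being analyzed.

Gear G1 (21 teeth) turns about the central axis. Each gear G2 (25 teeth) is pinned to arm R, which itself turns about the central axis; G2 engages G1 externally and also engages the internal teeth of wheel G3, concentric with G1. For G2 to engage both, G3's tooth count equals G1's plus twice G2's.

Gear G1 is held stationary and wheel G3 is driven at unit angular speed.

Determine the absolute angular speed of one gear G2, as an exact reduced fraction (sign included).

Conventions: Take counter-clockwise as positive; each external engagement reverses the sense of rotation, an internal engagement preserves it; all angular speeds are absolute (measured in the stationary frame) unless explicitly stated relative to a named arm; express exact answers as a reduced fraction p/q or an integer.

71/50

recognized (axles ride arm R): planetary set, 21/25/71 teeth
ring teeth: 21 + 2·25 = 71
21(ω_sun−ω_arm) = −71(ω_ring−ω_arm),  ω_sun = 0, ω_ring = 1
21(0−ω_arm) = −71(1−ω_arm)  ⇒  92·ω_arm = 71  ⇒  ω_arm = 71/92
sun–planet mesh: 21·(0−71/92) = −25·(ω_p−ω_arm)  ⇒  ω_p−ω_arm = 1491/2300
ω_p = 71/92 + 1491/2300 = 71/50
exact speed ratio = 71/50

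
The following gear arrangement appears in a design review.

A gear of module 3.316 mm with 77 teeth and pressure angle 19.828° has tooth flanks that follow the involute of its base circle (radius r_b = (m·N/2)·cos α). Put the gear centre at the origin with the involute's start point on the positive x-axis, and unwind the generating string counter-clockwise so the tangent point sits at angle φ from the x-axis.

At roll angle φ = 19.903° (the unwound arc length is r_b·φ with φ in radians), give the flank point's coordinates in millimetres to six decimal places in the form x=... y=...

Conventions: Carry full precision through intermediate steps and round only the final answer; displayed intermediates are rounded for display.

topology: single-mesh involute geometry — m = 3.316, N = 77
pitch radius r_p = m·N/2 = 3.316·77/2 = 127.666000
base radius r_b = r_p·cos α = 127.666000·cos 19.828° = 120.097336
roll angle φ = 19.903° = 0.34737288 rad
x = r_b·(cos φ + φ·sin φ) = 127.126157
y = r_b·(sin φ − φ·cos φ) = 1.657869

x=127.126157 y=1.657869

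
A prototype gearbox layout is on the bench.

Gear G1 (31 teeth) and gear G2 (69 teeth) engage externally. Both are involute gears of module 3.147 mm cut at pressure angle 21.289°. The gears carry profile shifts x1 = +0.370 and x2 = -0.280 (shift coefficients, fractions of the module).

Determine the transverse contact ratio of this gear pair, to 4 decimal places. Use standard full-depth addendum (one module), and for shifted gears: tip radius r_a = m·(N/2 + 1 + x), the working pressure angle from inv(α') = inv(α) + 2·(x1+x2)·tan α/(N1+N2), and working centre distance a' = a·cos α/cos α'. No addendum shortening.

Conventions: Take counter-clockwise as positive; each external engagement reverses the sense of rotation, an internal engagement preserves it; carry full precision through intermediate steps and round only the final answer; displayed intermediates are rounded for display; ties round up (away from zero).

1.6094

topology: single-mesh involute geometry — m = 3.147, 31T/69T pair
base radii: r_b1 = 45.449901, r_b2 = 101.162684
tip radii: r_a1 = 53.089890, r_a2 = 110.837340
inv(α') = inv(21.289°) + 2·(+0.370-0.280)·tan α/(31+69) = 0.01880080  ⇒  α' = 21.55013°
a' = a·cos α / cos α' = 157.3500·cos 21.289°/cos 21.55013° = 157.631580
action lengths: √(r_a1²−r_b1²) = 27.437982, √(r_a2²−r_b2²) = 45.288269
base pitch p_b = π·m·cos α = 9.211940
CR = (27.437982 + 45.288269 − 157.631580·sin 21.55013°)/9.211940 = 1.609409
contact ratio ≈ 1.6094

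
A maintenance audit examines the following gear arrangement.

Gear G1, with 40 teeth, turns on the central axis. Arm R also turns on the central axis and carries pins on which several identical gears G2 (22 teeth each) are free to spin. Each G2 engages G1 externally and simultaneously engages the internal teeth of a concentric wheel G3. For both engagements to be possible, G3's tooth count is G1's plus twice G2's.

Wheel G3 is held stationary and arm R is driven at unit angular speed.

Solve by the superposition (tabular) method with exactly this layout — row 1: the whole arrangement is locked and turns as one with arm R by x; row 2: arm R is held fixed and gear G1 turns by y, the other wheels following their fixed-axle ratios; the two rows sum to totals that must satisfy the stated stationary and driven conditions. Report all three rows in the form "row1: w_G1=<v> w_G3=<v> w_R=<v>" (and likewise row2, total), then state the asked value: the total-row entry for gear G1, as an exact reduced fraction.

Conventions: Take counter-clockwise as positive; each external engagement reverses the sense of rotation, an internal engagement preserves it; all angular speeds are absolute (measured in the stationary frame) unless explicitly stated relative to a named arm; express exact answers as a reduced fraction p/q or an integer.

topology: planetary set — G1 40T / G2 22T / G3 84T, arm = carrier (Willis)
row 1: whole set turns with the arm by x
superposition row 2 [arm held]: sun y, ring −(40/84)·y, arm 0
boundary: total ω_ring = x − (40/84)·y = 0 and total ω_arm = x = 1  ⇒  y = 21/10, x = 1
row 2 ring = −(40/84)·21/10 = -1
totals (row 1 + row 2): sun 1 + 21/10 = 31/10, ring 1 + (-1) = 0, arm 1 + 0 = 1
asked cell (total, sun) = 31/10

row1: w_G1=1 w_G3=1 w_R=1
row2: w_G1=21/10 w_G3=-1 w_R=0
total: w_G1=31/10 w_G3=0 w_R=1
asked value: 31/10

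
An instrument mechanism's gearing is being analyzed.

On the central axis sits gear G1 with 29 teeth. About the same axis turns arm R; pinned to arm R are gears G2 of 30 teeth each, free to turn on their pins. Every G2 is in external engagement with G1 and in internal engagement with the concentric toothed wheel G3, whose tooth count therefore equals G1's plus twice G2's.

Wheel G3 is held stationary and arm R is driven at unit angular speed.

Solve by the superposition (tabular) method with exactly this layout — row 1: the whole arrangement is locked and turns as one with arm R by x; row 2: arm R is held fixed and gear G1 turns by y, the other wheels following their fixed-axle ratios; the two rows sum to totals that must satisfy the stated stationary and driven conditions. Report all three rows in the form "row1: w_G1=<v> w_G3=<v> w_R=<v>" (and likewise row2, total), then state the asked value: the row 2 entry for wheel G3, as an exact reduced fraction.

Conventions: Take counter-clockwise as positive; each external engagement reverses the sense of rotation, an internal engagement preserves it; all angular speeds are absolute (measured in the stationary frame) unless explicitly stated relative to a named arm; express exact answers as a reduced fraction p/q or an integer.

recognized (axles ride arm R): planetary set, 29/30/89 teeth
row 1 (train locked, turned with arm): all members turn x
superposition row 2 [arm held]: sun y, ring −(29/89)·y, arm 0
boundary: total ω_ring = x − (29/89)·y = 0 and total ω_arm = x = 1  ⇒  y = 89/29, x = 1
row 2 ring = −(29/89)·89/29 = -1
totals (row 1 + row 2): sun 1 + 89/29 = 118/29, ring 1 + (-1) = 0, arm 1 + 0 = 1
asked cell (row2, ring) = -1

row1: w_G1=1 w_G3=1 w_R=1
row2: w_G1=89/29 w_G3=-1 w_R=0
total: w_G1=118/29 w_G3=0 w_R=1
asked value: -1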